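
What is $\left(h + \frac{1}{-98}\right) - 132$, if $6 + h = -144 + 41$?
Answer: $- \frac{23619}{98} \approx -241.01$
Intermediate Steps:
$h = -109$ ($h = -6 + \left(-144 + 41\right) = -6 - 103 = -109$)
$\left(h + \frac{1}{-98}\right) - 132 = \left(-109 + \frac{1}{-98}\right) - 132 = \left(-109 - \frac{1}{98}\right) - 132 = - \frac{10683}{98} - 132 = - \frac{23619}{98}$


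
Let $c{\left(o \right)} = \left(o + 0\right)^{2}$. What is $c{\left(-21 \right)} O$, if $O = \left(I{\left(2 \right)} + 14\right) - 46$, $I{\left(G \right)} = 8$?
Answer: $-10584$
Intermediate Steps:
$c{\left(o \right)} = o^{2}$
$O = -24$ ($O = \left(8 + 14\right) - 46 = 22 - 46 = -24$)
$c{\left(-21 \right)} O = \left(-21\right)^{2} \left(-24\right) = 441 \left(-24\right) = -10584$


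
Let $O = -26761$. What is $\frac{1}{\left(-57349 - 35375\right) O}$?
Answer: $\frac{1}{2481386964} \approx 4.03 \cdot 10^{-10}$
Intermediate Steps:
$\frac{1}{\left(-57349 - 35375\right) O} = \frac{1}{\left(-57349 - 35375\right) \left(-26761\right)} = \frac{1}{-92724} \left(- \frac{1}{26761}\right) = \left(- \frac{1}{92724}\right) \left(- \frac{1}{26761}\right) = \frac{1}{2481386964}$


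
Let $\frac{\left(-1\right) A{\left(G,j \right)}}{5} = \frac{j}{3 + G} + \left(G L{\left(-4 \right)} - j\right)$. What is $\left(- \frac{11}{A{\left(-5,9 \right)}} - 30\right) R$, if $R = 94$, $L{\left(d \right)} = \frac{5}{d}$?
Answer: $- \frac{413036}{145} \approx -2848.5$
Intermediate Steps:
$A{\left(G,j \right)} = 5 j + \frac{25 G}{4} - \frac{5 j}{3 + G}$ ($A{\left(G,j \right)} = - 5 \left(\frac{j}{3 + G} + \left(G \frac{5}{-4} - j\right)\right) = - 5 \left(\frac{j}{3 + G} + \left(G 5 \left(- \frac{1}{4}\right) - j\right)\right) = - 5 \left(\frac{j}{3 + G} + \left(G \left(- \frac{5}{4}\right) - j\right)\right) = - 5 \left(\frac{j}{3 + G} - \left(j + \frac{5 G}{4}\right)\right) = - 5 \left(- j - \frac{5 G}{4} + \frac{j}{3 + G}\right) = 5 j + \frac{25 G}{4} - \frac{5 j}{3 + G}$)
$\left(- \frac{11}{A{\left(-5,9 \right)}} - 30\right) R = \left(- \frac{11}{\frac{5}{4} \frac{1}{3 - 5} \left(5 \left(-5\right)^{2} + 8 \cdot 9 + 15 \left(-5\right) + 4 \left(-5\right) 9\right)} - 30\right) 94 = \left(- \frac{11}{\frac{5}{4} \frac{1}{-2} \left(5 \cdot 25 + 72 - 75 - 180\right)} - 30\right) 94 = \left(- \frac{11}{\frac{5}{4} \left(- \frac{1}{2}\right) \left(125 + 72 - 75 - 180\right)} - 30\right) 94 = \left(- \frac{11}{\frac{5}{4} \left(- \frac{1}{2}\right) \left(-58\right)} - 30\right) 94 = \left(- \frac{11}{\frac{145}{4}} - 30\right) 94 = \left(\left(-11\right) \frac{4}{145} - 30\right) 94 = \left(- \frac{44}{145} - 30\right) 94 = \left(- \frac{4394}{145}\right) 94 = - \frac{413036}{145}$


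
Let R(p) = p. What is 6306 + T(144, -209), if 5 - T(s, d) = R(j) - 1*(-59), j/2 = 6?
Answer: 6240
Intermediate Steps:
j = 12 (j = 2*6 = 12)
T(s, d) = -66 (T(s, d) = 5 - (12 - 1*(-59)) = 5 - (12 + 59) = 5 - 1*71 = 5 - 71 = -66)
6306 + T(144, -209) = 6306 - 66 = 6240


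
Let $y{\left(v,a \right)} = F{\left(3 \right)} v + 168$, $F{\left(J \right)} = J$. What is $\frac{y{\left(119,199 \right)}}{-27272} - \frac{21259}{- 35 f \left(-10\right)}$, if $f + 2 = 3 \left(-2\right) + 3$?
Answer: $\frac{5906701}{487000} \approx 12.129$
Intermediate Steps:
$f = -5$ ($f = -2 + \left(3 \left(-2\right) + 3\right) = -2 + \left(-6 + 3\right) = -2 - 3 = -5$)
$y{\left(v,a \right)} = 168 + 3 v$ ($y{\left(v,a \right)} = 3 v + 168 = 168 + 3 v$)
$\frac{y{\left(119,199 \right)}}{-27272} - \frac{21259}{- 35 f \left(-10\right)} = \frac{168 + 3 \cdot 119}{-27272} - \frac{21259}{\left(-35\right) \left(-5\right) \left(-10\right)} = \left(168 + 357\right) \left(- \frac{1}{27272}\right) - \frac{21259}{175 \left(-10\right)} = 525 \left(- \frac{1}{27272}\right) - \frac{21259}{-1750} = - \frac{75}{3896} - - \frac{3037}{250} = - \frac{75}{3896} + \frac{3037}{250} = \frac{5906701}{487000}$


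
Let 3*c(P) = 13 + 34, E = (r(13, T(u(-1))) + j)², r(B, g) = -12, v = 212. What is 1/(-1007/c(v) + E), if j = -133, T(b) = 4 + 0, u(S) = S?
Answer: 47/985154 ≈ 4.7708e-5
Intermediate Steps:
T(b) = 4
E = 21025 (E = (-12 - 133)² = (-145)² = 21025)
c(P) = 47/3 (c(P) = (13 + 34)/3 = (⅓)*47 = 47/3)
1/(-1007/c(v) + E) = 1/(-1007/47/3 + 21025) = 1/(-1007*3/47 + 21025) = 1/(-3021/47 + 21025) = 1/(985154/47) = 47/985154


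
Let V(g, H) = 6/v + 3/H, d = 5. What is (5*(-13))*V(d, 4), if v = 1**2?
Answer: -1755/4 ≈ -438.75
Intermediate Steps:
v = 1
V(g, H) = 6 + 3/H (V(g, H) = 6/1 + 3/H = 6*1 + 3/H = 6 + 3/H)
(5*(-13))*V(d, 4) = (5*(-13))*(6 + 3/4) = -65*(6 + 3*(1/4)) = -65*(6 + 3/4) = -65*27/4 = -1755/4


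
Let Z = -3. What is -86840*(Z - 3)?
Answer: 521040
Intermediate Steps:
-86840*(Z - 3) = -86840*(-3 - 3) = -86840*(-6) = -17368*(-30) = 521040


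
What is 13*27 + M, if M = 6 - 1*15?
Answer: 342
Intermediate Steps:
M = -9 (M = 6 - 15 = -9)
13*27 + M = 13*27 - 9 = 351 - 9 = 342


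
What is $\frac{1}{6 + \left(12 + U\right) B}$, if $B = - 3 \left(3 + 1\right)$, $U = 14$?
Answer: $- \frac{1}{306} \approx -0.003268$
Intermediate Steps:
$B = -12$ ($B = \left(-3\right) 4 = -12$)
$\frac{1}{6 + \left(12 + U\right) B} = \frac{1}{6 + \left(12 + 14\right) \left(-12\right)} = \frac{1}{6 + 26 \left(-12\right)} = \frac{1}{6 - 312} = \frac{1}{-306} = - \frac{1}{306}$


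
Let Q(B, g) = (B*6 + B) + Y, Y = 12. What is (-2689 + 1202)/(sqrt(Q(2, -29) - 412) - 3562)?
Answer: 2648347/6344115 + 1487*I*sqrt(386)/12688230 ≈ 0.41745 + 0.0023025*I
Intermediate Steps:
Q(B, g) = 12 + 7*B (Q(B, g) = (B*6 + B) + 12 = (6*B + B) + 12 = 7*B + 12 = 12 + 7*B)
(-2689 + 1202)/(sqrt(Q(2, -29) - 412) - 3562) = (-2689 + 1202)/(sqrt((12 + 7*2) - 412) - 3562) = -1487/(sqrt((12 + 14) - 412) - 3562) = -1487/(sqrt(26 - 412) - 3562) = -1487/(sqrt(-386) - 3562) = -1487/(I*sqrt(386) - 3562) = -1487/(-3562 + I*sqrt(386))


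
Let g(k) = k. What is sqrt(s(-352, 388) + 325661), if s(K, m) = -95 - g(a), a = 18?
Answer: 6*sqrt(9043) ≈ 570.57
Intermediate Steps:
s(K, m) = -113 (s(K, m) = -95 - 1*18 = -95 - 18 = -113)
sqrt(s(-352, 388) + 325661) = sqrt(-113 + 325661) = sqrt(325548) = 6*sqrt(9043)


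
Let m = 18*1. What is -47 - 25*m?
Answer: -497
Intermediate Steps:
m = 18
-47 - 25*m = -47 - 25*18 = -47 - 450 = -497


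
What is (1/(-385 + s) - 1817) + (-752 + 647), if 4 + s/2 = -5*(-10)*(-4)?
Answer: -1524147/793 ≈ -1922.0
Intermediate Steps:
s = -408 (s = -8 + 2*(-5*(-10)*(-4)) = -8 + 2*(50*(-4)) = -8 + 2*(-200) = -8 - 400 = -408)
(1/(-385 + s) - 1817) + (-752 + 647) = (1/(-385 - 408) - 1817) + (-752 + 647) = (1/(-793) - 1817) - 105 = (-1/793 - 1817) - 105 = -1440882/793 - 105 = -1524147/793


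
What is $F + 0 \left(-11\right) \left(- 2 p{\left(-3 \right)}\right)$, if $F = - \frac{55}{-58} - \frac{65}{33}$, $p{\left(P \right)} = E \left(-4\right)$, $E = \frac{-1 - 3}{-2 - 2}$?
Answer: $- \frac{1955}{1914} \approx -1.0214$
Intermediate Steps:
$E = 1$ ($E = - \frac{4}{-4} = \left(-4\right) \left(- \frac{1}{4}\right) = 1$)
$p{\left(P \right)} = -4$ ($p{\left(P \right)} = 1 \left(-4\right) = -4$)
$F = - \frac{1955}{1914}$ ($F = \left(-55\right) \left(- \frac{1}{58}\right) - \frac{65}{33} = \frac{55}{58} - \frac{65}{33} = - \frac{1955}{1914} \approx -1.0214$)
$F + 0 \left(-11\right) \left(- 2 p{\left(-3 \right)}\right) = - \frac{1955}{1914} + 0 \left(-11\right) \left(\left(-2\right) \left(-4\right)\right) = - \frac{1955}{1914} + 0 \cdot 8 = - \frac{1955}{1914} + 0 = - \frac{1955}{1914}$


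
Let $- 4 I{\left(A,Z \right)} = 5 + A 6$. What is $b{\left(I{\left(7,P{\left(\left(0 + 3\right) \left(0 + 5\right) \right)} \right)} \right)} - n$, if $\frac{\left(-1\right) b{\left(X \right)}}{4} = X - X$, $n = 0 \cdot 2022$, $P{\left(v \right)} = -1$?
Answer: $0$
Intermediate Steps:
$n = 0$
$I{\left(A,Z \right)} = - \frac{5}{4} - \frac{3 A}{2}$ ($I{\left(A,Z \right)} = - \frac{5 + A 6}{4} = - \frac{5 + 6 A}{4} = - \frac{5}{4} - \frac{3 A}{2}$)
$b{\left(X \right)} = 0$ ($b{\left(X \right)} = - 4 \left(X - X\right) = \left(-4\right) 0 = 0$)
$b{\left(I{\left(7,P{\left(\left(0 + 3\right) \left(0 + 5\right) \right)} \right)} \right)} - n = 0 - 0 = 0 + 0 = 0$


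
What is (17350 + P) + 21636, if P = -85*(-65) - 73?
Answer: 44438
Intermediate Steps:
P = 5452 (P = 5525 - 73 = 5452)
(17350 + P) + 21636 = (17350 + 5452) + 21636 = 22802 + 21636 = 44438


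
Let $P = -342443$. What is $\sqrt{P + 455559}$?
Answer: $2 \sqrt{28279} \approx 336.33$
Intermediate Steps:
$\sqrt{P + 455559} = \sqrt{-342443 + 455559} = \sqrt{113116} = 2 \sqrt{28279}$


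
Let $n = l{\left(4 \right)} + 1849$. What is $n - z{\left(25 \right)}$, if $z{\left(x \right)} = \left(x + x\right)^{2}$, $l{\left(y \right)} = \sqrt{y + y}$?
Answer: $-651 + 2 \sqrt{2} \approx -648.17$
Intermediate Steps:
$l{\left(y \right)} = \sqrt{2} \sqrt{y}$ ($l{\left(y \right)} = \sqrt{2 y} = \sqrt{2} \sqrt{y}$)
$n = 1849 + 2 \sqrt{2}$ ($n = \sqrt{2} \sqrt{4} + 1849 = \sqrt{2} \cdot 2 + 1849 = 2 \sqrt{2} + 1849 = 1849 + 2 \sqrt{2} \approx 1851.8$)
$z{\left(x \right)} = 4 x^{2}$ ($z{\left(x \right)} = \left(2 x\right)^{2} = 4 x^{2}$)
$n - z{\left(25 \right)} = \left(1849 + 2 \sqrt{2}\right) - 4 \cdot 25^{2} = \left(1849 + 2 \sqrt{2}\right) - 4 \cdot 625 = \left(1849 + 2 \sqrt{2}\right) - 2500 = -651 + 2 \sqrt{2}$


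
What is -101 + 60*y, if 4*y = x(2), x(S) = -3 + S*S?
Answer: -86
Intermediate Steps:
x(S) = -3 + S**2
y = 1/4 (y = (-3 + 2**2)/4 = (-3 + 4)/4 = (1/4)*1 = 1/4 ≈ 0.25000)
-101 + 60*y = -101 + 60*(1/4) = -101 + 15 = -86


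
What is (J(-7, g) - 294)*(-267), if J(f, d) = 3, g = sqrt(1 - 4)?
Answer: 77697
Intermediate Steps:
g = I*sqrt(3) (g = sqrt(-3) = I*sqrt(3) ≈ 1.732*I)
(J(-7, g) - 294)*(-267) = (3 - 294)*(-267) = -291*(-267) = 77697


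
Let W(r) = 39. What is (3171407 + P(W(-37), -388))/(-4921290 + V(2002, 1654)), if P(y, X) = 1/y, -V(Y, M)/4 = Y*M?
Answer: -61842437/354247179 ≈ -0.17457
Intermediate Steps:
V(Y, M) = -4*M*Y (V(Y, M) = -4*Y*M = -4*M*Y)
(3171407 + P(W(-37), -388))/(-4921290 + V(2002, 1654)) = (3171407 + 1/39)/(-4921290 - 4*1654*2002) = (3171407 + 1/39)/(-4921290 - 13245232) = (123684874/39)/(-18166522) = (123684874/39)*(-1/18166522) = -61842437/354247179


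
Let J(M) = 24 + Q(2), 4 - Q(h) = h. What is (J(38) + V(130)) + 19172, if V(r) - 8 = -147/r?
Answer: 2496633/130 ≈ 19205.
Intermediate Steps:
Q(h) = 4 - h
V(r) = 8 - 147/r
J(M) = 26 (J(M) = 24 + (4 - 1*2) = 24 + (4 - 2) = 24 + 2 = 26)
(J(38) + V(130)) + 19172 = (26 + (8 - 147/130)) + 19172 = (26 + 893/130) + 19172 = 4273/130 + 19172 = 2496633/130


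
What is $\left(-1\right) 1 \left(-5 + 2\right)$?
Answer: $3$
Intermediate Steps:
$\left(-1\right) 1 \left(-5 + 2\right) = \left(-1\right) \left(-3\right) = 3$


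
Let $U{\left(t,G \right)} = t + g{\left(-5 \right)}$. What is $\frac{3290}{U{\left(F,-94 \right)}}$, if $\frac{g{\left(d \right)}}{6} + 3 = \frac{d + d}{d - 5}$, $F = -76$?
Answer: $- \frac{1645}{44} \approx -37.386$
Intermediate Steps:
$g{\left(d \right)} = -18 + \frac{12 d}{-5 + d}$ ($g{\left(d \right)} = -18 + 6 \frac{d + d}{d - 5} = -18 + 6 \frac{2 d}{-5 + d} = -18 + \frac{12 d}{-5 + d}$)
$U{\left(t,G \right)} = -12 + t$ ($U{\left(t,G \right)} = t + \frac{6 \left(15 - -5\right)}{-5 - 5} = t + \frac{6 \left(15 + 5\right)}{-10} = t + 6 \left(- \frac{1}{10}\right) 20 = t - 12 = -12 + t$)
$\frac{3290}{U{\left(F,-94 \right)}} = \frac{3290}{-12 - 76} = \frac{3290}{-88} = 3290 \left(- \frac{1}{88}\right) = - \frac{1645}{44}$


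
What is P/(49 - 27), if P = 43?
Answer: 43/22 ≈ 1.9545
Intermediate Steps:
P/(49 - 27) = 43/(49 - 27) = 43/22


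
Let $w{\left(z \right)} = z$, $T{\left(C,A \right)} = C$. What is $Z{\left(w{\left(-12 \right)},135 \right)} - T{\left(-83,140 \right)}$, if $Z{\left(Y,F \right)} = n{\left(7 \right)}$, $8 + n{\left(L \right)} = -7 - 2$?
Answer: $66$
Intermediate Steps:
$n{\left(L \right)} = -17$ ($n{\left(L \right)} = -8 - 9 = -17$)
$Z{\left(Y,F \right)} = -17$
$Z{\left(w{\left(-12 \right)},135 \right)} - T{\left(-83,140 \right)} = -17 - -83 = -17 + 83 = 66$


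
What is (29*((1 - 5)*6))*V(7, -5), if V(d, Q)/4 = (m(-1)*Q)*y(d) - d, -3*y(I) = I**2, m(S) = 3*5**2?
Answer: -17032512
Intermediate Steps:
m(S) = 75 (m(S) = 3*25 = 75)
y(I) = -I**2/3
V(d, Q) = -4*d - 100*Q*d**2 (V(d, Q) = 4*((75*Q)*(-d**2/3) - d) = 4*(-25*Q*d**2 - d) = 4*(-d - 25*Q*d**2) = -4*d - 100*Q*d**2)
(29*((1 - 5)*6))*V(7, -5) = (29*((1 - 5)*6))*(4*7*(-1 - 25*(-5)*7)) = (29*(-4*6))*(4*7*(-1 + 875)) = (29*(-24))*(4*7*874) = -696*24472 = -17032512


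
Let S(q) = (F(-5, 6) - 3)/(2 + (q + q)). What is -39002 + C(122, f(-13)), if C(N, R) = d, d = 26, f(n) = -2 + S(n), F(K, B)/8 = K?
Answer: -38976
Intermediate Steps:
F(K, B) = 8*K
S(q) = -43/(2 + 2*q) (S(q) = (8*(-5) - 3)/(2 + (q + q)) = (-40 - 3)/(2 + 2*q) = -43/(2 + 2*q))
f(n) = -2 - 43/(2 + 2*n)
C(N, R) = 26
-39002 + C(122, f(-13)) = -39002 + 26 = -38976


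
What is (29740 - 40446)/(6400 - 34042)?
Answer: 5353/13821 ≈ 0.38731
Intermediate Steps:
(29740 - 40446)/(6400 - 34042) = -10706/(-27642) = -10706*(-1/27642) = 5353/13821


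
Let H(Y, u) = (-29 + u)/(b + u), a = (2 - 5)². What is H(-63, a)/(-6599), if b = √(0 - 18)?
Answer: 20/72589 - 20*I*√2/217767 ≈ 0.00027552 - 0.00012988*I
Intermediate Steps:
a = 9 (a = (-3)² = 9)
b = 3*I*√2 (b = √(-18) = 3*I*√2 ≈ 4.2426*I)
H(Y, u) = (-29 + u)/(u + 3*I*√2) (H(Y, u) = (-29 + u)/(3*I*√2 + u) = (-29 + u)/(u + 3*I*√2))
H(-63, a)/(-6599) = ((-29 + 9)/(9 + 3*I*√2))/(-6599) = (-20/(9 + 3*I*√2))*(-1/6599) = -20/(9 + 3*I*√2)*(-1/6599) = 20/(6599*(9 + 3*I*√2))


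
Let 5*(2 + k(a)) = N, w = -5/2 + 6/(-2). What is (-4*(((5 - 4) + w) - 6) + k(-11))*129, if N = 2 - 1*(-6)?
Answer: 26832/5 ≈ 5366.4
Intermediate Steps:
N = 8 (N = 2 + 6 = 8)
w = -11/2 (w = -5*1/2 + 6*(-1/2) = -5/2 - 3 = -11/2 ≈ -5.5000)
k(a) = -2/5 (k(a) = -2 + (1/5)*8 = -2 + 8/5 = -2/5)
(-4*(((5 - 4) + w) - 6) + k(-11))*129 = (-4*(((5 - 4) - 11/2) - 6) - 2/5)*129 = (-4*((1 - 11/2) - 6) - 2/5)*129 = (-4*(-9/2 - 6) - 2/5)*129 = (-4*(-21/2) - 2/5)*129 = (42 - 2/5)*129 = (208/5)*129 = 26832/5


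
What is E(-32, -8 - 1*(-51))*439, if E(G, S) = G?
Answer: -14048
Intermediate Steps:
E(-32, -8 - 1*(-51))*439 = -32*439 = -14048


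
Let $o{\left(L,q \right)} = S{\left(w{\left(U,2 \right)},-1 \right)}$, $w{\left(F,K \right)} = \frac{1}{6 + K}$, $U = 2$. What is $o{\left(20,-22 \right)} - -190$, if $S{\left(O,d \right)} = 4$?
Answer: $194$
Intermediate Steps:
$o{\left(L,q \right)} = 4$
$o{\left(20,-22 \right)} - -190 = 4 - -190 = 4 + 190 = 194$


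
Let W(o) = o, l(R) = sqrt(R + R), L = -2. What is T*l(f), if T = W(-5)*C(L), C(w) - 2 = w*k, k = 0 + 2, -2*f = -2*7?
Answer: 10*sqrt(14) ≈ 37.417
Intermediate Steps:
f = 7 (f = -(-1)*7 = -1/2*(-14) = 7)
l(R) = sqrt(2)*sqrt(R) (l(R) = sqrt(2*R) = sqrt(2)*sqrt(R))
k = 2
C(w) = 2 + 2*w (C(w) = 2 + w*2 = 2 + 2*w)
T = 10 (T = -5*(2 + 2*(-2)) = -5*(2 - 4) = -5*(-2) = 10)
T*l(f) = 10*(sqrt(2)*sqrt(7)) = 10*sqrt(14)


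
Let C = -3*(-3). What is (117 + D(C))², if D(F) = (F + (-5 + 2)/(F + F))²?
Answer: 49294441/1296 ≈ 38036.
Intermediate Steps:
C = 9
D(F) = (F - 3/(2*F))² (D(F) = (F - 3*1/(2*F))² = (F - 3/(2*F))²)
(117 + D(C))² = (117 + (¼)*(-3 + 2*9²)²/9²)² = (117 + (¼)*(1/81)*(-3 + 2*81)²)² = (117 + (¼)*(1/81)*(-3 + 162)²)² = (117 + (¼)*(1/81)*159²)² = (117 + (¼)*(1/81)*25281)² = (117 + 2809/36)² = (7021/36)² = 49294441/1296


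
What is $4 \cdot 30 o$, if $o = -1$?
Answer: $-120$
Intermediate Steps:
$4 \cdot 30 o = 4 \cdot 30 \left(-1\right) = 120 \left(-1\right) = -120$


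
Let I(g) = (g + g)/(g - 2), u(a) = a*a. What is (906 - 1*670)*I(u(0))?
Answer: 0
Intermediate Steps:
u(a) = a²
I(g) = 2*g/(-2 + g) (I(g) = (2*g)/(-2 + g) = 2*g/(-2 + g))
(906 - 1*670)*I(u(0)) = (906 - 1*670)*(2*0²/(-2 + 0²)) = (906 - 670)*(2*0/(-2 + 0)) = 236*(2*0/(-2)) = 236*(2*0*(-½)) = 236*0 = 0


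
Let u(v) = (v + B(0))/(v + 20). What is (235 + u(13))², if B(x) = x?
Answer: 60341824/1089 ≈ 55410.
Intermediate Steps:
u(v) = v/(20 + v) (u(v) = (v + 0)/(v + 20) = v/(20 + v))
(235 + u(13))² = (235 + 13/(20 + 13))² = (235 + 13/33)² = (7768/33)² = 60341824/1089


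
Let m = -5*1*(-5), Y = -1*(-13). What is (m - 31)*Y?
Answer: -78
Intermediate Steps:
Y = 13
m = 25 (m = -5*(-5) = 25)
(m - 31)*Y = (25 - 31)*13 = -6*13 = -78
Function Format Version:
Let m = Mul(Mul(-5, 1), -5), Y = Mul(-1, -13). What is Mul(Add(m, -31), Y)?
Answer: -78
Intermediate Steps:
Y = 13
m = 25 (m = Mul(-5, -5) = 25)
Mul(Add(m, -31), Y) = Mul(Add(25, -31), 13) = Mul(-6, 13) = -78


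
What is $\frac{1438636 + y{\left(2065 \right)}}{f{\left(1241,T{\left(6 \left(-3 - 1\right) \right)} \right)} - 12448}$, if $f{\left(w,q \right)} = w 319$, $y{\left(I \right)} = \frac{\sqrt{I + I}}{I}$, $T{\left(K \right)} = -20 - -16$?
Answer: $\frac{1438636}{383431} + \frac{\sqrt{4130}}{791785015} \approx 3.752$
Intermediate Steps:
$T{\left(K \right)} = -4$ ($T{\left(K \right)} = -20 + 16 = -4$)
$y{\left(I \right)} = \frac{\sqrt{2}}{\sqrt{I}}$ ($y{\left(I \right)} = \frac{\sqrt{2 I}}{I} = \frac{\sqrt{2} \sqrt{I}}{I} = \frac{\sqrt{2}}{\sqrt{I}}$)
$f{\left(w,q \right)} = 319 w$
$\frac{1438636 + y{\left(2065 \right)}}{f{\left(1241,T{\left(6 \left(-3 - 1\right) \right)} \right)} - 12448} = \frac{1438636 + \frac{\sqrt{2}}{\sqrt{2065}}}{319 \cdot 1241 - 12448} = \frac{1438636 + \sqrt{2} \frac{\sqrt{2065}}{2065}}{395879 - 12448} = \frac{1438636 + \frac{\sqrt{4130}}{2065}}{395879 - 12448} = \frac{1438636 + \frac{\sqrt{4130}}{2065}}{383431} = \left(1438636 + \frac{\sqrt{4130}}{2065}\right) \frac{1}{383431} = \frac{1438636}{383431} + \frac{\sqrt{4130}}{791785015}$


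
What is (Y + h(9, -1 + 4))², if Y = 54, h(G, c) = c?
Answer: 3249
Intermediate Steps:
(Y + h(9, -1 + 4))² = (54 + (-1 + 4))² = (54 + 3)² = 57² = 3249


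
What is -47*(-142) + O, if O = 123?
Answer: 6797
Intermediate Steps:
-47*(-142) + O = -47*(-142) + 123 = 6674 + 123 = 6797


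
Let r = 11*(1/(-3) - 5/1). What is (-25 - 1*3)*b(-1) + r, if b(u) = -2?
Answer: -8/3 ≈ -2.6667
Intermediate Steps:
r = -176/3 (r = 11*(1*(-⅓) - 5*1) = 11*(-⅓ - 5) = 11*(-16/3) = -176/3 ≈ -58.667)
(-25 - 1*3)*b(-1) + r = (-25 - 1*3)*(-2) - 176/3 = (-25 - 3)*(-2) - 176/3 = -28*(-2) - 176/3 = 56 - 176/3 = -8/3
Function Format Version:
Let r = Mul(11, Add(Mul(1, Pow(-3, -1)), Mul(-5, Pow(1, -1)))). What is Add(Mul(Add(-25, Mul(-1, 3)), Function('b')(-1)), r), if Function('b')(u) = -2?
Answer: Rational(-8, 3) ≈ -2.6667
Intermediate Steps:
r = Rational(-176, 3) (r = Mul(11, Add(Mul(1, Rational(-1, 3)), Mul(-5, 1))) = Mul(11, Add(Rational(-1, 3), -5)) = Mul(11, Rational(-16, 3)) = Rational(-176, 3) ≈ -58.667)
Add(Mul(Add(-25, Mul(-1, 3)), Function('b')(-1)), r) = Add(Mul(Add(-25, Mul(-1, 3)), -2), Rational(-176, 3)) = Add(Mul(Add(-25, -3), -2), Rational(-176, 3)) = Add(Mul(-28, -2), Rational(-176, 3)) = Add(56, Rational(-176, 3)) = Rational(-8, 3)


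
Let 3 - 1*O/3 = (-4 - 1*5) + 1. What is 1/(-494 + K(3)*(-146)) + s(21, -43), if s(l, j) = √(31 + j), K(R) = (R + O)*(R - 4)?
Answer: 1/4762 + 2*I*√3 ≈ 0.00021 + 3.4641*I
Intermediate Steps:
O = 33 (O = 9 - 3*((-4 - 1*5) + 1) = 9 - 3*((-4 - 5) + 1) = 9 - 3*(-9 + 1) = 9 - 3*(-8) = 9 + 24 = 33)
K(R) = (-4 + R)*(33 + R) (K(R) = (R + 33)*(R - 4) = (33 + R)*(-4 + R) = (-4 + R)*(33 + R))
1/(-494 + K(3)*(-146)) + s(21, -43) = 1/(-494 + (-132 + 3² + 29*3)*(-146)) + √(31 - 43) = 1/(-494 + (-132 + 9 + 87)*(-146)) + √(-12) = 1/(-494 - 36*(-146)) + 2*I*√3 = 1/(-494 + 5256) + 2*I*√3 = 1/4762 + 2*I*√3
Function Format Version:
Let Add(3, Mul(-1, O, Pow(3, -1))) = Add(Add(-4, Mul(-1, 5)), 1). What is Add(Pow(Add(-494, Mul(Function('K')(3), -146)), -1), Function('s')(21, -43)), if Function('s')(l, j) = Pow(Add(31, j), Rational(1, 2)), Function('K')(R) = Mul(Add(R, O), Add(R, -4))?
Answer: Add(Rational(1, 4762), Mul(2, I, Pow(3, Rational(1, 2)))) ≈ Add(0.00021000, Mul(3.4641, I))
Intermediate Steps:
O = 33 (O = Add(9, Mul(-3, Add(Add(-4, Mul(-1, 5)), 1))) = Add(9, Mul(-3, Add(Add(-4, -5), 1))) = Add(9, Mul(-3, Add(-9, 1))) = Add(9, Mul(-3, -8)) = Add(9, 24) = 33)
Function('K')(R) = Mul(Add(-4, R), Add(33, R)) (Function('K')(R) = Mul(Add(R, 33), Add(R, -4)) = Mul(Add(33, R), Add(-4, R)) = Mul(Add(-4, R), Add(33, R)))
Add(Pow(Add(-494, Mul(Function('K')(3), -146)), -1), Function('s')(21, -43)) = Add(Pow(Add(-494, Mul(Add(-132, Pow(3, 2), Mul(29, 3)), -146)), -1), Pow(Add(31, -43), Rational(1, 2))) = Add(Pow(Add(-494, Mul(Add(-132, 9, 87), -146)), -1), Pow(-12, Rational(1, 2))) = Add(Pow(Add(-494, Mul(-36, -146)), -1), Mul(2, I, Pow(3, Rational(1, 2)))) = Add(Pow(Add(-494, 5256), -1), Mul(2, I, Pow(3, Rational(1, 2)))) = Add(Pow(4762, -1), Mul(2, I, Pow(3, Rational(1, 2)))) = Add(Rational(1, 4762), Mul(2, I, Pow(3, Rational(1, 2))))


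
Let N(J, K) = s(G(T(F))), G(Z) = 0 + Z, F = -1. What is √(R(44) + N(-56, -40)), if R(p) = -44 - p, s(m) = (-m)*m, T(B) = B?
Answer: I*√89 ≈ 9.434*I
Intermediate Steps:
G(Z) = Z
s(m) = -m²
N(J, K) = -1 (N(J, K) = -1*(-1)² = -1*1 = -1)
√(R(44) + N(-56, -40)) = √((-44 - 1*44) - 1) = √((-44 - 44) - 1) = √(-88 - 1) = √(-89) = I*√89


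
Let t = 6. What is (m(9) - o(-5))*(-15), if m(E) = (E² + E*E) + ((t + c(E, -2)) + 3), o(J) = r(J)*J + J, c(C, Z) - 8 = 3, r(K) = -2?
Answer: -2655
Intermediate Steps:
c(C, Z) = 11 (c(C, Z) = 8 + 3 = 11)
o(J) = -J (o(J) = -2*J + J = -J)
m(E) = 20 + 2*E² (m(E) = (E² + E*E) + ((6 + 11) + 3) = (E² + E²) + (17 + 3) = 2*E² + 20 = 20 + 2*E²)
(m(9) - o(-5))*(-15) = ((20 + 2*9²) - (-1)*(-5))*(-15) = ((20 + 2*81) - 1*5)*(-15) = ((20 + 162) - 5)*(-15) = (182 - 5)*(-15) = 177*(-15) = -2655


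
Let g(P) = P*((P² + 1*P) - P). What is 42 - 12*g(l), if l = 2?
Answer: -54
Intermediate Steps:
g(P) = P³ (g(P) = P*((P² + P) - P) = P*((P + P²) - P) = P*P² = P³)
42 - 12*g(l) = 42 - 12*2³ = 42 - 12*8 = 42 - 96 = -54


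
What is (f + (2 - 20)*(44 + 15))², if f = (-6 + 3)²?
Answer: 1108809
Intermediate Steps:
f = 9 (f = (-3)² = 9)
(f + (2 - 20)*(44 + 15))² = (9 + (2 - 20)*(44 + 15))² = (9 - 18*59)² = (9 - 1062)² = (-1053)² = 1108809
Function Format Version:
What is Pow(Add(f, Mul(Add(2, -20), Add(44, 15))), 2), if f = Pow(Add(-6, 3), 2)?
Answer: 1108809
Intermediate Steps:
f = 9 (f = Pow(-3, 2) = 9)
Pow(Add(f, Mul(Add(2, -20), Add(44, 15))), 2) = Pow(Add(9, Mul(Add(2, -20), Add(44, 15))), 2) = Pow(Add(9, Mul(-18, 59)), 2) = Pow(Add(9, -1062), 2) = Pow(-1053, 2) = 1108809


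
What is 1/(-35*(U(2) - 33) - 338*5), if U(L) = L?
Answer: -1/605 ≈ -0.0016529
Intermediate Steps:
1/(-35*(U(2) - 33) - 338*5) = 1/(-35*(2 - 33) - 338*5) = 1/(-35*(-31) - 1690) = 1/(1085 - 1690) = 1/(-605) = -1/605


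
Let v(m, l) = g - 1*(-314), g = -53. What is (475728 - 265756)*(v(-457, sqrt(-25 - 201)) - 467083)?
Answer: -98019548984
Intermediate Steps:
v(m, l) = 261 (v(m, l) = -53 - 1*(-314) = -53 + 314 = 261)
(475728 - 265756)*(v(-457, sqrt(-25 - 201)) - 467083) = (475728 - 265756)*(261 - 467083) = 209972*(-466822) = -98019548984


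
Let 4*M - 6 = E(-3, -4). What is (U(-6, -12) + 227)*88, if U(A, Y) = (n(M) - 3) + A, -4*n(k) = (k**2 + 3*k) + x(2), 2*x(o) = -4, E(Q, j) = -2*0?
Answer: 38159/2 ≈ 19080.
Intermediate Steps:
E(Q, j) = 0
x(o) = -2 (x(o) = (1/2)*(-4) = -2)
M = 3/2 (M = 3/2 + (1/4)*0 = 3/2 + 0 = 3/2 ≈ 1.5000)
n(k) = 1/2 - 3*k/4 - k**2/4 (n(k) = -((k**2 + 3*k) - 2)/4 = -(-2 + k**2 + 3*k)/4 = 1/2 - 3*k/4 - k**2/4)
U(A, Y) = -67/16 + A (U(A, Y) = ((1/2 - 3/4*3/2 - (3/2)**2/4) - 3) + A = ((1/2 - 9/8 - 1/4*9/4) - 3) + A = ((1/2 - 9/8 - 9/16) - 3) + A = (-19/16 - 3) + A = -67/16 + A)
(U(-6, -12) + 227)*88 = ((-67/16 - 6) + 227)*88 = (-163/16 + 227)*88 = (3469/16)*88 = 38159/2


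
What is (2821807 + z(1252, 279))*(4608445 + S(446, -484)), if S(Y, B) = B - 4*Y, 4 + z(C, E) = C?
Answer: 13003491010735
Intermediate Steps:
z(C, E) = -4 + C
(2821807 + z(1252, 279))*(4608445 + S(446, -484)) = (2821807 + (-4 + 1252))*(4608445 + (-484 - 4*446)) = (2821807 + 1248)*(4608445 + (-484 - 1784)) = 2823055*(4608445 - 2268) = 2823055*4606177 = 13003491010735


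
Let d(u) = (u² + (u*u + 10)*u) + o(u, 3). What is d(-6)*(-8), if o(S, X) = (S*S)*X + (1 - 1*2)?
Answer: 1064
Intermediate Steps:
o(S, X) = -1 + X*S² (o(S, X) = S²*X + (1 - 2) = X*S² - 1 = -1 + X*S²)
d(u) = -1 + 4*u² + u*(10 + u²) (d(u) = (u² + (u*u + 10)*u) + (-1 + 3*u²) = (u² + (u² + 10)*u) + (-1 + 3*u²) = (u² + (10 + u²)*u) + (-1 + 3*u²) = (u² + u*(10 + u²)) + (-1 + 3*u²) = -1 + 4*u² + u*(10 + u²))
d(-6)*(-8) = (-1 + (-6)³ + 4*(-6)² + 10*(-6))*(-8) = (-1 - 216 + 4*36 - 60)*(-8) = (-1 - 216 + 144 - 60)*(-8) = -133*(-8) = 1064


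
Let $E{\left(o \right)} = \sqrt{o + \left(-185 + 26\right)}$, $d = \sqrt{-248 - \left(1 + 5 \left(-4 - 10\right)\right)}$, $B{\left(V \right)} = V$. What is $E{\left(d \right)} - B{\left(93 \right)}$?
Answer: $-93 + \sqrt{-159 + i \sqrt{179}} \approx -92.47 + 12.621 i$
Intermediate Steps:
$d = i \sqrt{179}$ ($d = \sqrt{-248 - \left(1 + 5 \left(-4 - 10\right)\right)} = \sqrt{-248 - -69} = \sqrt{-248 + \left(70 - 1\right)} = \sqrt{-248 + 69} = \sqrt{-179} = i \sqrt{179} \approx 13.379 i$)
$E{\left(o \right)} = \sqrt{-159 + o}$ ($E{\left(o \right)} = \sqrt{o - 159} = \sqrt{-159 + o}$)
$E{\left(d \right)} - B{\left(93 \right)} = \sqrt{-159 + i \sqrt{179}} - 93 = -93 + \sqrt{-159 + i \sqrt{179}}$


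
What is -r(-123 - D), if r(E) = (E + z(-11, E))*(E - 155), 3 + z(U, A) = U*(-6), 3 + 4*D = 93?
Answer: -99165/4 ≈ -24791.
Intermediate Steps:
D = 45/2 (D = -¾ + (¼)*93 = -¾ + 93/4 = 45/2 ≈ 22.500)
z(U, A) = -3 - 6*U (z(U, A) = -3 + U*(-6) = -3 - 6*U)
r(E) = (-155 + E)*(63 + E) (r(E) = (E + (-3 - 6*(-11)))*(E - 155) = (E + (-3 + 66))*(-155 + E) = (E + 63)*(-155 + E) = (63 + E)*(-155 + E) = (-155 + E)*(63 + E))
-r(-123 - D) = -(-9765 + (-123 - 1*45/2)² - 92*(-123 - 1*45/2)) = -(-9765 + (-123 - 45/2)² - 92*(-123 - 45/2)) = -(-9765 + (-291/2)² - 92*(-291/2)) = -(-9765 + 84681/4 + 13386) = -1*99165/4 = -99165/4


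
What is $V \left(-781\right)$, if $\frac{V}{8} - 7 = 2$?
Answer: $-56232$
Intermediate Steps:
$V = 72$ ($V = 56 + 8 \cdot 2 = 56 + 16 = 72$)
$V \left(-781\right) = 72 \left(-781\right) = -56232$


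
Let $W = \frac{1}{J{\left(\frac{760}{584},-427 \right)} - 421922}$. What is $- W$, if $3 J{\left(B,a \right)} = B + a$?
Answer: $\frac{219}{92431994} \approx 2.3693 \cdot 10^{-6}$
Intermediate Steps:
$J{\left(B,a \right)} = \frac{B}{3} + \frac{a}{3}$ ($J{\left(B,a \right)} = \frac{B + a}{3} = \frac{B}{3} + \frac{a}{3}$)
$W = - \frac{219}{92431994}$ ($W = \frac{1}{\left(\frac{760 \cdot \frac{1}{584}}{3} + \frac{1}{3} \left(-427\right)\right) - 421922} = \frac{1}{\left(\frac{760 \cdot \frac{1}{584}}{3} - \frac{427}{3}\right) - 421922} = \frac{1}{\left(\frac{1}{3} \cdot \frac{95}{73} - \frac{427}{3}\right) - 421922} = \frac{1}{\left(\frac{95}{219} - \frac{427}{3}\right) - 421922} = \frac{1}{- \frac{31076}{219} - 421922} = \frac{1}{- \frac{92431994}{219}} = - \frac{219}{92431994} \approx -2.3693 \cdot 10^{-6}$)
$- W = \left(-1\right) \left(- \frac{219}{92431994}\right) = \frac{219}{92431994}$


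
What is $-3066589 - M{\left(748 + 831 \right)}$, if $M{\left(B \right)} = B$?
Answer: $-3068168$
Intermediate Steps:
$-3066589 - M{\left(748 + 831 \right)} = -3066589 - \left(748 + 831\right) = -3066589 - 1579 = -3068168$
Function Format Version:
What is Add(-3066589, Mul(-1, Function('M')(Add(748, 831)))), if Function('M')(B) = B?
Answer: -3068168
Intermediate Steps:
Add(-3066589, Mul(-1, Function('M')(Add(748, 831)))) = Add(-3066589, Mul(-1, Add(748, 831))) = Add(-3066589, Mul(-1, 1579)) = Add(-3066589, -1579) = -3068168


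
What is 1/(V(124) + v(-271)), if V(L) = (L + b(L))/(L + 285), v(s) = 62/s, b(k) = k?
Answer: 110839/41850 ≈ 2.6485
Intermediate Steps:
V(L) = 2*L/(285 + L) (V(L) = (L + L)/(L + 285) = (2*L)/(285 + L) = 2*L/(285 + L))
1/(V(124) + v(-271)) = 1/(2*124/(285 + 124) + 62/(-271)) = 1/(2*124/409 + 62*(-1/271)) = 1/(2*124*(1/409) - 62/271) = 1/(248/409 - 62/271) = 1/(41850/110839) = 110839/41850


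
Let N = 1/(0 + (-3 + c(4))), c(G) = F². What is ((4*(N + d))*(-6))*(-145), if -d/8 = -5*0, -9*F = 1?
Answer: -140940/121 ≈ -1164.8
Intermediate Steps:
F = -⅑ (F = -⅑*1 = -⅑ ≈ -0.11111)
c(G) = 1/81 (c(G) = (-⅑)² = 1/81)
d = 0 (d = -(-40)*0 = -8*0 = 0)
N = -81/242 (N = 1/(0 + (-3 + 1/81)) = 1/(0 - 242/81) = 1/(-242/81) = -81/242 ≈ -0.33471)
((4*(N + d))*(-6))*(-145) = ((4*(-81/242 + 0))*(-6))*(-145) = ((4*(-81/242))*(-6))*(-145) = -162/121*(-6)*(-145) = (972/121)*(-145) = -140940/121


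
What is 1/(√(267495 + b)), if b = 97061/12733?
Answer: √2710625627423/851527724 ≈ 0.0019335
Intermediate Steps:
b = 97061/12733 (b = 97061*(1/12733) = 97061/12733 ≈ 7.6228)
1/(√(267495 + b)) = 1/(√(267495 + 97061/12733)) = 1/(√(3406110896/12733)) = 1/(4*√2710625627423/12733) = √2710625627423/851527724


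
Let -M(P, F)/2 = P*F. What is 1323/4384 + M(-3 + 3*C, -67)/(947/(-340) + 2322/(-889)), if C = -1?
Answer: 1067544996609/7151895392 ≈ 149.27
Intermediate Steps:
M(P, F) = -2*F*P (M(P, F) = -2*P*F = -2*F*P)
1323/4384 + M(-3 + 3*C, -67)/(947/(-340) + 2322/(-889)) = 1323/4384 + (-2*(-67)*(-3 + 3*(-1)))/(947/(-340) + 2322/(-889)) = 1323*(1/4384) + (-2*(-67)*(-3 - 3))/(947*(-1/340) + 2322*(-1/889)) = 1323/4384 + (-2*(-67)*(-6))/(-947/340 - 2322/889) = 1323/4384 - 804/(-1631363/302260) = 1323/4384 - 804*(-302260/1631363) = 1323/4384 + 243017040/1631363 = 1067544996609/7151895392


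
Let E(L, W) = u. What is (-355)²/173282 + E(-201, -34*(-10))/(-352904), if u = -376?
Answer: 5567485079/7643988866 ≈ 0.72835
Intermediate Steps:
E(L, W) = -376
(-355)²/173282 + E(-201, -34*(-10))/(-352904) = (-355)²/173282 - 376/(-352904) = 126025*(1/173282) - 376*(-1/352904) = 126025/173282 + 47/44113 = 5567485079/7643988866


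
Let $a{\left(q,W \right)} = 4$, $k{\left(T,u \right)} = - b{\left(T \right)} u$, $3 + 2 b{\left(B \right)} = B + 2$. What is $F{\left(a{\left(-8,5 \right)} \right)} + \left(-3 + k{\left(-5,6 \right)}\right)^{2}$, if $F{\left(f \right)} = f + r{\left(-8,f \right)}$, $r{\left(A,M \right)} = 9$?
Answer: $238$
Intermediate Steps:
$b{\left(B \right)} = - \frac{1}{2} + \frac{B}{2}$ ($b{\left(B \right)} = - \frac{3}{2} + \frac{B + 2}{2} = - \frac{3}{2} + \frac{2 + B}{2} = - \frac{3}{2} + \left(1 + \frac{B}{2}\right) = - \frac{1}{2} + \frac{B}{2}$)
$k{\left(T,u \right)} = u \left(\frac{1}{2} - \frac{T}{2}\right)$ ($k{\left(T,u \right)} = - (- \frac{1}{2} + \frac{T}{2}) u = \left(\frac{1}{2} - \frac{T}{2}\right) u = u \left(\frac{1}{2} - \frac{T}{2}\right)$)
$F{\left(f \right)} = 9 + f$ ($F{\left(f \right)} = f + 9 = 9 + f$)
$F{\left(a{\left(-8,5 \right)} \right)} + \left(-3 + k{\left(-5,6 \right)}\right)^{2} = \left(9 + 4\right) + \left(-3 + \frac{1}{2} \cdot 6 \left(1 - -5\right)\right)^{2} = 13 + \left(-3 + \frac{1}{2} \cdot 6 \left(1 + 5\right)\right)^{2} = 13 + \left(-3 + \frac{1}{2} \cdot 6 \cdot 6\right)^{2} = 13 + \left(-3 + 18\right)^{2} = 13 + 15^{2} = 13 + 225 = 238$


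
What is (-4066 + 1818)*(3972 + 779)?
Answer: -10680248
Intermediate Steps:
(-4066 + 1818)*(3972 + 779) = -2248*4751 = -10680248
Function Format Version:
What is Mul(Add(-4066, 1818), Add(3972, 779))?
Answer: -10680248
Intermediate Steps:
Mul(Add(-4066, 1818), Add(3972, 779)) = Mul(-2248, 4751) = -10680248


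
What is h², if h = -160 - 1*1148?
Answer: 1710864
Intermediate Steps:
h = -1308 (h = -160 - 1148 = -1308)
h² = (-1308)² = 1710864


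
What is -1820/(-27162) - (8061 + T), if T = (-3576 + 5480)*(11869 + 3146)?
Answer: -388370708891/13581 ≈ -2.8597e+7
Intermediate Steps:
T = 28588560 (T = 1904*15015 = 28588560)
-1820/(-27162) - (8061 + T) = -1820/(-27162) - (8061 + 28588560) = -1820*(-1/27162) - 1*28596621 = 910/13581 - 28596621 = -388370708891/13581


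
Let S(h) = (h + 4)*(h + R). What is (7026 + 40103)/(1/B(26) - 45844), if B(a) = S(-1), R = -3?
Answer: -565548/550129 ≈ -1.0280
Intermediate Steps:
S(h) = (-3 + h)*(4 + h) (S(h) = (h + 4)*(h - 3) = (4 + h)*(-3 + h) = (-3 + h)*(4 + h))
B(a) = -12 (B(a) = -12 - 1 + (-1)**2 = -12 - 1 + 1 = -12)
(7026 + 40103)/(1/B(26) - 45844) = (7026 + 40103)/(1/(-12) - 45844) = 47129/(-1/12 - 45844) = 47129/(-550129/12) = 47129*(-12/550129) = -565548/550129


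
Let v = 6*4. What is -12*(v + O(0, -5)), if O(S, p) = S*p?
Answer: -288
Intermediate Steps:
v = 24
-12*(v + O(0, -5)) = -12*(24 + 0*(-5)) = -12*(24 + 0) = -12*24 = -288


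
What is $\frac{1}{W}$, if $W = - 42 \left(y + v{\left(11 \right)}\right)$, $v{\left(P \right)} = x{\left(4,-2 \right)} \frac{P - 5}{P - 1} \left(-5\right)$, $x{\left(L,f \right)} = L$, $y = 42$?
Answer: $- \frac{1}{1260} \approx -0.00079365$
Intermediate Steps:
$v{\left(P \right)} = - \frac{20 \left(-5 + P\right)}{-1 + P}$ ($v{\left(P \right)} = 4 \frac{P - 5}{P - 1} \left(-5\right) = 4 \frac{-5 + P}{-1 + P} \left(-5\right) = \frac{4 \left(-5 + P\right)}{-1 + P} \left(-5\right) = - \frac{20 \left(-5 + P\right)}{-1 + P}$)
$W = -1260$ ($W = - 42 \left(42 + \frac{20 \left(5 - 11\right)}{-1 + 11}\right) = - 42 \left(42 + \frac{20 \left(5 - 11\right)}{10}\right) = - 42 \left(42 + 20 \cdot \frac{1}{10} \left(-6\right)\right) = - 42 \left(42 - 12\right) = \left(-42\right) 30 = -1260$)
$\frac{1}{W} = \frac{1}{-1260} = - \frac{1}{1260}$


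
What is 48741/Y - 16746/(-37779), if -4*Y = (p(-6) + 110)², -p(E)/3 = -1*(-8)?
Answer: -603474295/23284457 ≈ -25.917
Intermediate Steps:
p(E) = -24 (p(E) = -(-3)*(-8) = -3*8 = -24)
Y = -1849 (Y = -(-24 + 110)²/4 = -¼*86² = -¼*7396 = -1849)
48741/Y - 16746/(-37779) = 48741/(-1849) - 16746/(-37779) = 48741*(-1/1849) - 16746*(-1/37779) = -48741/1849 + 5582/12593 = -603474295/23284457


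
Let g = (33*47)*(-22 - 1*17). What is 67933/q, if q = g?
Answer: -67933/60489 ≈ -1.1231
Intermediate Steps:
g = -60489 (g = 1551*(-22 - 17) = 1551*(-39) = -60489)
q = -60489
67933/q = 67933/(-60489) = 67933*(-1/60489) = -67933/60489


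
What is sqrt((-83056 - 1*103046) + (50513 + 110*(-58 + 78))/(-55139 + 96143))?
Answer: I*sqrt(965729459845)/2278 ≈ 431.39*I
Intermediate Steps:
sqrt((-83056 - 1*103046) + (50513 + 110*(-58 + 78))/(-55139 + 96143)) = sqrt((-83056 - 103046) + (50513 + 110*20)/41004) = sqrt(-186102 + (50513 + 2200)*(1/41004)) = sqrt(-186102 + 52713*(1/41004)) = sqrt(-186102 + 5857/4556) = sqrt(-847874855/4556) = I*sqrt(965729459845)/2278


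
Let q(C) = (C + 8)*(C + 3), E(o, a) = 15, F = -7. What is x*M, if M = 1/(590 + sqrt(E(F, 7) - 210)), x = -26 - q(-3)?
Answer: -3068/69659 + 26*I*sqrt(195)/348295 ≈ -0.044043 + 0.0010424*I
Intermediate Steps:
q(C) = (3 + C)*(8 + C) (q(C) = (8 + C)*(3 + C) = (3 + C)*(8 + C))
x = -26 (x = -26 - (24 + (-3)**2 + 11*(-3)) = -26 - (24 + 9 - 33) = -26 - 1*0 = -26 + 0 = -26)
M = 1/(590 + I*sqrt(195)) (M = 1/(590 + sqrt(15 - 210)) = 1/(590 + sqrt(-195)) = 1/(590 + I*sqrt(195)) ≈ 0.001694 - 4.0093e-5*I)
x*M = -26*(118/69659 - I*sqrt(195)/348295) = -3068/69659 + 26*I*sqrt(195)/348295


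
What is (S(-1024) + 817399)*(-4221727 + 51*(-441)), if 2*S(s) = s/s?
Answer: -3469221671091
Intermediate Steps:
S(s) = 1/2 (S(s) = (s/s)/2 = (1/2)*1 = 1/2)
(S(-1024) + 817399)*(-4221727 + 51*(-441)) = (1/2 + 817399)*(-4221727 + 51*(-441)) = 1634799*(-4221727 - 22491)/2 = (1634799/2)*(-4244218) = -3469221671091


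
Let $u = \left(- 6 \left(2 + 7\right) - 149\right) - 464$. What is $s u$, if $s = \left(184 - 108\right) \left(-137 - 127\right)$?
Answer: $13382688$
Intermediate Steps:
$u = -667$ ($u = \left(\left(-6\right) 9 - 149\right) - 464 = \left(-54 - 149\right) - 464 = -203 - 464 = -667$)
$s = -20064$ ($s = 76 \left(-264\right) = -20064$)
$s u = \left(-20064\right) \left(-667\right) = 13382688$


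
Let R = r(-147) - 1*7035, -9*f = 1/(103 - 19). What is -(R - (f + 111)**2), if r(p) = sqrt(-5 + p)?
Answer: 11062482985/571536 - 2*I*sqrt(38) ≈ 19356.0 - 12.329*I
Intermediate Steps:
f = -1/756 (f = -1/(9*(103 - 19)) = -1/9/84 = -1/9*1/84 = -1/756 ≈ -0.0013228)
R = -7035 + 2*I*sqrt(38) (R = sqrt(-5 - 147) - 1*7035 = sqrt(-152) - 7035 = 2*I*sqrt(38) - 7035 = -7035 + 2*I*sqrt(38) ≈ -7035.0 + 12.329*I)
-(R - (f + 111)**2) = -((-7035 + 2*I*sqrt(38)) - (-1/756 + 111)**2) = -((-7035 + 2*I*sqrt(38)) - (83915/756)**2) = -((-7035 + 2*I*sqrt(38)) - 1*7041727225/571536) = -((-7035 + 2*I*sqrt(38)) - 7041727225/571536) = -(-11062482985/571536 + 2*I*sqrt(38)) = 11062482985/571536 - 2*I*sqrt(38)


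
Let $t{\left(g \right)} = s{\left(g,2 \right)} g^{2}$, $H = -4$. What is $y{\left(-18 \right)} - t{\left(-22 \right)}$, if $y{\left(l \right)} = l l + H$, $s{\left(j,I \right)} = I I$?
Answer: $-1616$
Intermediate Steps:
$s{\left(j,I \right)} = I^{2}$
$t{\left(g \right)} = 4 g^{2}$ ($t{\left(g \right)} = 2^{2} g^{2} = 4 g^{2}$)
$y{\left(l \right)} = -4 + l^{2}$ ($y{\left(l \right)} = l l - 4 = l^{2} - 4 = -4 + l^{2}$)
$y{\left(-18 \right)} - t{\left(-22 \right)} = \left(-4 + \left(-18\right)^{2}\right) - 4 \left(-22\right)^{2} = \left(-4 + 324\right) - 4 \cdot 484 = 320 - 1936 = -1616$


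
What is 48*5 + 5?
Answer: 245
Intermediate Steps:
48*5 + 5 = 240 + 5 = 245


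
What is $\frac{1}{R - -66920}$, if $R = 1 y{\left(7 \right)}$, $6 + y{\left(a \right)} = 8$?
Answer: $\frac{1}{66922} \approx 1.4943 \cdot 10^{-5}$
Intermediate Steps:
$y{\left(a \right)} = 2$ ($y{\left(a \right)} = -6 + 8 = 2$)
$R = 2$ ($R = 1 \cdot 2 = 2$)
$\frac{1}{R - -66920} = \frac{1}{2 - -66920} = \frac{1}{2 + 66920} = \frac{1}{66922}$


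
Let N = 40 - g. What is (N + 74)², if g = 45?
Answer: 4761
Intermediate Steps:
N = -5 (N = 40 - 1*45 = 40 - 45 = -5)
(N + 74)² = (-5 + 74)² = 69² = 4761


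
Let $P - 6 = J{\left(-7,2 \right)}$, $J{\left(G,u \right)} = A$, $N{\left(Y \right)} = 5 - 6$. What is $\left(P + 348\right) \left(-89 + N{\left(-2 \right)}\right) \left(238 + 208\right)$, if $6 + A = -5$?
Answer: $-13768020$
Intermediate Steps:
$A = -11$ ($A = -6 - 5 = -11$)
$N{\left(Y \right)} = -1$
$J{\left(G,u \right)} = -11$
$P = -5$ ($P = 6 - 11 = -5$)
$\left(P + 348\right) \left(-89 + N{\left(-2 \right)}\right) \left(238 + 208\right) = \left(-5 + 348\right) \left(-89 - 1\right) \left(238 + 208\right) = 343 \left(\left(-90\right) 446\right) = 343 \left(-40140\right) = -13768020$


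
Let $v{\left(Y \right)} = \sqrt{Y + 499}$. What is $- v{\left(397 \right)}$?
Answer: $- 8 \sqrt{14} \approx -29.933$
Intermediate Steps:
$v{\left(Y \right)} = \sqrt{499 + Y}$
$- v{\left(397 \right)} = - \sqrt{499 + 397} = - \sqrt{896} = - 8 \sqrt{14}$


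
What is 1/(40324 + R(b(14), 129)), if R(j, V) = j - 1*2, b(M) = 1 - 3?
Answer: 1/40320 ≈ 2.4802e-5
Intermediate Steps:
b(M) = -2
R(j, V) = -2 + j (R(j, V) = j - 2 = -2 + j)
1/(40324 + R(b(14), 129)) = 1/(40324 + (-2 - 2)) = 1/(40324 - 4) = 1/40320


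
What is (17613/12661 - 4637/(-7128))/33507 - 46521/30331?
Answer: -12788227344832175/8338065249335976 ≈ -1.5337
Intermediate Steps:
(17613/12661 - 4637/(-7128))/33507 - 46521/30331 = (17613*(1/12661) - 4637*(-1/7128))*(1/33507) - 46521*1/30331 = (17613/12661 + 4637/7128)*(1/33507) - 46521/30331 = (16750411/8204328)*(1/33507) - 46521/30331 = 16750411/274902418296 - 46521/30331 = -12788227344832175/8338065249335976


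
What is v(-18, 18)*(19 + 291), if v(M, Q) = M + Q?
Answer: 0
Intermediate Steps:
v(-18, 18)*(19 + 291) = (-18 + 18)*(19 + 291) = 0*310 = 0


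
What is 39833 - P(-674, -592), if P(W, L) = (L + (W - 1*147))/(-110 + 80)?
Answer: 397859/10 ≈ 39786.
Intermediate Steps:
P(W, L) = 49/10 - L/30 - W/30 (P(W, L) = (L + (W - 147))/(-30) = (L + (-147 + W))*(-1/30) = (-147 + L + W)*(-1/30) = 49/10 - L/30 - W/30)
39833 - P(-674, -592) = 39833 - (49/10 - 1/30*(-592) - 1/30*(-674)) = 39833 - (49/10 + 296/15 + 337/15) = 39833 - 1*471/10 = 39833 - 471/10 = 397859/10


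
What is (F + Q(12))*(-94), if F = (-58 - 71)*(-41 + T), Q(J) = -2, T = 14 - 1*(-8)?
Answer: -230206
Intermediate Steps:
T = 22 (T = 14 + 8 = 22)
F = 2451 (F = (-58 - 71)*(-41 + 22) = -129*(-19) = 2451)
(F + Q(12))*(-94) = (2451 - 2)*(-94) = 2449*(-94) = -230206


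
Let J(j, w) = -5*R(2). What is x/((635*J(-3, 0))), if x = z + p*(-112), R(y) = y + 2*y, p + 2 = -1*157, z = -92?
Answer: -8858/9525 ≈ -0.92997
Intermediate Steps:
p = -159 (p = -2 - 1*157 = -2 - 157 = -159)
R(y) = 3*y
J(j, w) = -30 (J(j, w) = -15*2 = -5*6 = -30)
x = 17716 (x = -92 - 159*(-112) = -92 + 17808 = 17716)
x/((635*J(-3, 0))) = 17716/((635*(-30))) = 17716/(-19050) = 17716*(-1/19050) = -8858/9525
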